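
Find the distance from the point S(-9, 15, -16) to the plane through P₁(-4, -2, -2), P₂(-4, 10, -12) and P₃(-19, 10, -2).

P₁P₂ = (0, 12, -10) and P₁P₃ = (-15, 12, 0), so a normal is n = P₁P₂ × P₁P₃ = (120, 150, 180).
Then n·(-9, 15, -16) - (-1140) = -570.
|n| = √(14400 + 22500 + 32400) = 30√77, so the distance is |-570|/(30√77) = 19√77/77.

19√77/77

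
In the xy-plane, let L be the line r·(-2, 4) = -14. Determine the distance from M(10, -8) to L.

19√5/5

The normal to the line is n = (-2, 4) with |n| = 2√5.
|n·M − (-14)| = |-52 − (-14)| = 38, so the distance is 38/(2√5) = 19√5/5.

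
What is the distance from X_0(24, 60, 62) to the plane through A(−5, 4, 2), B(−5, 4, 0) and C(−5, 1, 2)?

AB = (0, 0, −2) and AC = (0, −3, 0), so a normal is n = AB × AC = (−6, 0, 0).
n = (−6, 0, 0); n·P − 30 = -174; |n| = 6; distance = 174/6 = 29.

29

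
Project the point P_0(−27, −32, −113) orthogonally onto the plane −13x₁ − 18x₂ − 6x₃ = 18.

(12, 22, -95)

n = (−13, −18, −6), |n|² = 529, and n·P_0 − 18 = 1587.
t = 1587/529 = 3, so the foot is P_0 − t·n = (−27, −32, −113) − 3·(−13, −18, −6) = (12, 22, −95).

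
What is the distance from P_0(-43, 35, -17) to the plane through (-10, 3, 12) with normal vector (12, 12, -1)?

1

The plane has equation n·(r − (-10, 3, 12)) = 0, i.e. n·r = -96.
Then n·(-43, 35, -17) - (-96) = 17.
|n| = √(144 + 144 + 1) = 17, so the distance is |17|/17 = 1.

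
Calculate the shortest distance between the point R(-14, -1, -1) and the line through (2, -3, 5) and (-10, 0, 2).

2√2

A direction vector is d = (-12, 3, -3).
AP = (-16, 2, -6), and AP × d = (12, 24, -24).
|AP × d|² = 1296 and |d|² = 162, so the distance is √(1296/162) = √8 = 2√2.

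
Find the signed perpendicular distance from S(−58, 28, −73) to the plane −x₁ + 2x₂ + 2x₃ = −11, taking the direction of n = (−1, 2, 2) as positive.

-7

n·S − (-11) = -21.
|n| = 3, so the signed distance is -21/3 = -7.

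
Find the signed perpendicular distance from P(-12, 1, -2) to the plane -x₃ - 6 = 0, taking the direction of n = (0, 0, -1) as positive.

-4

n·P − 6 = -4.
|n| = 1, so the signed distance is -4/1 = -4.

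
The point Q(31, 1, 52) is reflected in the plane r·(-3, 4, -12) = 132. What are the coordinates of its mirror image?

(1, 41, -68)

n = (-3, 4, -12), |n|² = 169, n·Q − 132 = -845, so t = -845/169 = -5.
Foot F = Q − (-5)·n = (16, 21, -8); the reflection is 2F − Q = (1, 41, -68).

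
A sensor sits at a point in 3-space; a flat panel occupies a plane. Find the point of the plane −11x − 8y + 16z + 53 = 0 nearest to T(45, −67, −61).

The perpendicular from T has direction n = (−11, −8, 16): r = (45, −67, −61) + t(−11, −8, 16).
Substitute into the plane: n·(T + tn) = -53 gives -935 + 441t = -53, so t = 2.
Foot = (45, −67, −61) + 2·(−11, −8, 16) = (23, −83, −29).

(23, -83, -29)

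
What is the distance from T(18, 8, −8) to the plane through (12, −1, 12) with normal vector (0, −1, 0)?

9

The plane has equation n·(r − (12, −1, 12)) = 0, i.e. n·r = 1.
d = |(-1)·8 − 1| / √(0 + 1 + 0) = |-9| / 1 = 9.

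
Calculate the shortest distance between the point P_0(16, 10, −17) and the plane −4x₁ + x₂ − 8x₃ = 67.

Normal vector n = (−4, 1, −8), and n·(16, 10, −17) − 67 = 15.
|n| = √(16 + 1 + 64) = 9, so the distance is |15|/9 = 5/3.

5/3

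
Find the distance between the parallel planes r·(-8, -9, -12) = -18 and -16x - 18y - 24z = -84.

24/17

Divide the second equation by 2 to match normals: -8x - 9y - 12z = -42.
With common normal n = (-8, -9, -12) (|n| = 17), the distance is |(-18) − (-42)|/|n| = 24/17.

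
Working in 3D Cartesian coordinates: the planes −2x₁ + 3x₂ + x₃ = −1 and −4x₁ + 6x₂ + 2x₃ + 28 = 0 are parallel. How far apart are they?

Divide the second equation by 2 to match normals: −2x₁ + 3x₂ + x₃ = -14.
With common normal n = (−2, 3, 1) (|n| = √14), the distance is |(-1) − (-14)|/|n| = 13/√14.

13/√14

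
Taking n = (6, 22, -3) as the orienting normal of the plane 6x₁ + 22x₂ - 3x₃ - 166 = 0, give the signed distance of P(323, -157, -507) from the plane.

n·P − 166 = -161.
|n| = 23, so the signed distance is -161/23 = -7.

-7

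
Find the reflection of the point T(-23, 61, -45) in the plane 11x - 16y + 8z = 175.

(65, -67, 19)

With n = (11, -16, 8), the signed offset is (n·T − 175)/|n|² = -1764/441 = -4.
T' = T − 2t·n = (-23, 61, -45) − (-8)·(11, -16, 8) = (65, -67, 19).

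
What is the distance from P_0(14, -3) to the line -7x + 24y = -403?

d = |(-7)·14 + 24·(-3) − (-403)| / √(49 + 576) = |233|/25 = 233/25.

233/25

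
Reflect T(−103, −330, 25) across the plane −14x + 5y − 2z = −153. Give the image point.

With n = (−14, 5, −2), the signed offset is (n·T − (-153))/|n|² = -105/225 = -7/15.
T' = T − 2t·n = (−103, −330, 25) − (-14/15)·(−14, 5, −2) = (−1741/15, −976/3, 347/15).

(-1741/15, -976/3, 347/15)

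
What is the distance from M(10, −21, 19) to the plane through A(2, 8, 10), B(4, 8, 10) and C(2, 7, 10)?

9

AB = (2, 0, 0) and AC = (0, −1, 0), so a normal is n = AB × AC = (0, 0, −2).
d = |(-2)·19 − (-20)| / √(0 + 0 + 4) = |-18| / 2 = 9.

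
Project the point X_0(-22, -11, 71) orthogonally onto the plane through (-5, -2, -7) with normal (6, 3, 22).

n = (6, 3, 22), |n|² = 529, and n·X_0 − (-190) = 1587.
t = 1587/529 = 3, so the foot is X_0 − t·n = (-22, -11, 71) − 3·(6, 3, 22) = (-40, -20, 5).

(-40, -20, 5)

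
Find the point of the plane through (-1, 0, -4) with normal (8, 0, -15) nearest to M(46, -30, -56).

The perpendicular from M has direction n = (8, 0, -15): r = (46, -30, -56) + μ(8, 0, -15).
Substitute into the plane: n·(M + μn) = 52 gives 1208 + 289μ = 52, so μ = -4.
Foot = (46, -30, -56) + (-4)·(8, 0, -15) = (14, -30, 4).

(14, -30, 4)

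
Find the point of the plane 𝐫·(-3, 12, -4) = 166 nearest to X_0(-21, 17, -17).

(-18, 5, -13)

n = (-3, 12, -4), |n|² = 169, and n·X_0 − 166 = 169.
t = 169/169 = 1, so the foot is X_0 − t·n = (-21, 17, -17) − 1·(-3, 12, -4) = (-18, 5, -13).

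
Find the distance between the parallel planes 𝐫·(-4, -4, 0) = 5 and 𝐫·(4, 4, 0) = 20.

Divide the second equation by -1 to match normals: -4x₁ - 4x₂ = -20.
Both planes have normal n = (-4, -4, 0), |n| = 4√2. Any point on the first plane is at distance |(-20) − 5|/|n| = 25/(4√2) = 25√2/8 from the second.

25/(4√2)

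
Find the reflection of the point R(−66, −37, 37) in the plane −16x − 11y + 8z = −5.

With n = (−16, −11, 8), the signed offset is (n·R − (-5))/|n|² = 1764/441 = 4.
R' = R − 2t·n = (−66, −37, 37) − 8·(−16, −11, 8) = (62, 51, −27).

(62, 51, -27)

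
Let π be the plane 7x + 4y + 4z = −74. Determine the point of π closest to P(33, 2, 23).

n = (7, 4, 4), |n|² = 81, and n·P − (-74) = 405.
t = 405/81 = 5, so the foot is P − t·n = (33, 2, 23) − 5·(7, 4, 4) = (−2, −18, 3).

(-2, -18, 3)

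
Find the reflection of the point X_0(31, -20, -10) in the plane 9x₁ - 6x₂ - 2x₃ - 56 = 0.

n = (9, -6, -2), |n|² = 121, n·X_0 − 56 = 363, so t = 363/121 = 3.
Foot F = X_0 − 3·n = (4, -2, -4); the reflection is 2F − X_0 = (-23, 16, 2).

(-23, 16, 2)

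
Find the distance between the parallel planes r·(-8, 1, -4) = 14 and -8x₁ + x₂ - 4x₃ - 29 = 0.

5/3

Both planes have normal n = (-8, 1, -4), |n| = 9. Any point on the first plane is at distance |29 − 14|/|n| = 15/9 = 5/3 from the second.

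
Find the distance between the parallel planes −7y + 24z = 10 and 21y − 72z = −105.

Divide the second equation by -3 to match normals: −7y + 24z = 35.
Both planes have normal n = (0, −7, 24), |n| = 25. Any point on the first plane is at distance |35 − 10|/|n| = 25/25 = 1 from the second.

1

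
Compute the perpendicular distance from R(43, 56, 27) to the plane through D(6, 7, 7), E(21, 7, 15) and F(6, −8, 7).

4/17

DE = (15, 0, 8) and DF = (0, −15, 0), so a normal is n = DE × DF = (120, 0, −225).
n = (120, 0, −225); n·P − (-855) = -60; |n| = 255; distance = 60/255 = 4/17.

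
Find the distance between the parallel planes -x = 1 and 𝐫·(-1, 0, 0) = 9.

Both planes have normal n = (-1, 0, 0), |n| = 1. Any point on the first plane is at distance |9 − 1|/|n| = 8/1 = 8 from the second.

8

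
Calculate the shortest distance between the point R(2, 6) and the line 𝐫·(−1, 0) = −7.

The normal to the line is n = (−1, 0) with |n| = 1.
|n·R − (-7)| = |-2 − (-7)| = 5, so the distance is 5/1 = 5.

5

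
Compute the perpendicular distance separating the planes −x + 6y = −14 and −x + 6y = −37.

Both planes have normal n = (−1, 6, 0), |n| = √37. Any point on the first plane is at distance |(-37) − (-14)|/|n| = 23/√37 from the second.

23/√37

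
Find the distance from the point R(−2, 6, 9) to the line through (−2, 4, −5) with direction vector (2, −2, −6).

Direction vector d = (2, −2, −6).
AP = (0, 2, 14), and AP × d = (16, 28, −4).
|AP × d|² = 1056 and |d|² = 44, so the distance is √(1056/44) = √24 = 2√6.

2√6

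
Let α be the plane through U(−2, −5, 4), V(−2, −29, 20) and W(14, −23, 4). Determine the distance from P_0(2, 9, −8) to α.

4/17

UV = (0, −24, 16) and UW = (16, −18, 0), so a normal is n = UV × UW = (288, 256, 384).
Then n·(2, 9, −8) − (−320) = 128.
|n| = √(82944 + 65536 + 147456) = 544, so the distance is |128|/544 = 4/17.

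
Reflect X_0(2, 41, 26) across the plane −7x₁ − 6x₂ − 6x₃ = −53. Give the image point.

(-40, 5, -10)

With n = (−7, −6, −6), the signed offset is (n·X_0 − (-53))/|n|² = -363/121 = -3.
X_0' = X_0 − 2t·n = (2, 41, 26) − (-6)·(−7, −6, −6) = (−40, 5, −10).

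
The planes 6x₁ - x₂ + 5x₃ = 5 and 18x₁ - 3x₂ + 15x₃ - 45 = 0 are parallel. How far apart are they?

10/√62

Divide the second equation by 3 to match normals: 6x₁ - x₂ + 5x₃ = 15.
With common normal n = (6, -1, 5) (|n| = √62), the distance is |5 − 15|/|n| = 10/√62.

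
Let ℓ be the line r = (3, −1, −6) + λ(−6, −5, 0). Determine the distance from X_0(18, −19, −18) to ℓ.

Direction vector d = (−6, −5, 0).
AP = (15, −18, −12); AP·d = 0, |AP|² = 693, |d|² = 61.
distance² = |AP|² − (AP·d)²/|d|² = 693 − 0/61 = 693, so the distance is 3√77.

3√77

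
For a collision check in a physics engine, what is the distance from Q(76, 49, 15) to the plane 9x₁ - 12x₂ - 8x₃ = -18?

6/17

d = |9·76 + (-12)·49 + (-8)·15 − (-18)| / √(81 + 144 + 64) = |-6| / 17 = 6/17.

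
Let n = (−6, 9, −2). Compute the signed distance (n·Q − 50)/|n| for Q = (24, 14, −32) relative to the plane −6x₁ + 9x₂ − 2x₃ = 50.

n·Q − 50 = -4.
|n| = 11, so the signed distance is -4/11.

-4/11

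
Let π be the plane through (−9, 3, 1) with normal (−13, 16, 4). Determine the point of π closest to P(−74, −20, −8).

(-61, -36, -12)

n = (−13, 16, 4), |n|² = 441, and n·P − 169 = 441.
t = 441/441 = 1, so the foot is P − t·n = (−74, −20, −8) − 1·(−13, 16, 4) = (−61, −36, −12).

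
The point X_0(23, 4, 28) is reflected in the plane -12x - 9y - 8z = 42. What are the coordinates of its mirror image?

(-25, -32, -4)

n = (-12, -9, -8), |n|² = 289, n·X_0 − 42 = -578, so t = -578/289 = -2.
Foot F = X_0 − (-2)·n = (-1, -14, 12); the reflection is 2F − X_0 = (-25, -32, -4).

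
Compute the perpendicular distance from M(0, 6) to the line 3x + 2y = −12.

24√13/13

d = |3·0 + 2·6 − (-12)| / √(9 + 4) = |24|/√13 = 24√13/13.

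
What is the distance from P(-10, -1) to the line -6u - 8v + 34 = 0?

51/5

d = |(-6)·(-10) + (-8)·(-1) − (-34)| / √(36 + 64) = |102|/10 = 51/5.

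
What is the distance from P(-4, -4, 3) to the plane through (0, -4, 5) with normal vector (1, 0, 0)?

The plane has equation n·(r − (0, -4, 5)) = 0, i.e. n·r = 0.
d = |1·(-4) − 0| / √(1 + 0 + 0) = |-4| / 1 = 4.

4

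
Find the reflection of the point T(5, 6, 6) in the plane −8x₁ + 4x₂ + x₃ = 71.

With n = (−8, 4, 1), the signed offset is (n·T − 71)/|n|² = -81/81 = -1.
T' = T − 2t·n = (5, 6, 6) − (-2)·(−8, 4, 1) = (−11, 14, 8).

(-11, 14, 8)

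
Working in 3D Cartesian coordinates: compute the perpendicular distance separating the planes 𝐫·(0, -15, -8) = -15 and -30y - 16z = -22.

4/17

Divide the second equation by 2 to match normals: -15y - 8z = -11.
With common normal n = (0, -15, -8) (|n| = 17), the distance is |(-15) − (-11)|/|n| = 4/17.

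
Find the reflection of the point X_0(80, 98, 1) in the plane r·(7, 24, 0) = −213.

(10, -142, 1)

n = (7, 24, 0), |n|² = 625, n·X_0 − (-213) = 3125, so t = 3125/625 = 5.
Foot F = X_0 − 5·n = (45, −22, 1); the reflection is 2F − X_0 = (10, −142, 1).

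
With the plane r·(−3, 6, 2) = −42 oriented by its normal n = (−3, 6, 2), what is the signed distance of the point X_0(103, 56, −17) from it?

n·X_0 − (-42) = 35.
|n| = 7, so the signed distance is 35/7 = 5.

5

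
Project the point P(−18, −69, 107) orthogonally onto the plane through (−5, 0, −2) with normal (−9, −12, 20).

The perpendicular from P has direction n = (−9, −12, 20): r = (−18, −69, 107) + μ(−9, −12, 20).
Substitute into the plane: n·(P + μn) = 5 gives 3130 + 625μ = 5, so μ = -5.
Foot = (−18, −69, 107) + (-5)·(−9, −12, 20) = (27, −9, 7).

(27, -9, 7)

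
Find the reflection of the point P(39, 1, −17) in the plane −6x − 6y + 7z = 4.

n = (−6, −6, 7), |n|² = 121, n·P − 4 = -363, so t = -363/121 = -3.
Foot F = P − (-3)·n = (21, −17, 4); the reflection is 2F − P = (3, −35, 25).

(3, -35, 25)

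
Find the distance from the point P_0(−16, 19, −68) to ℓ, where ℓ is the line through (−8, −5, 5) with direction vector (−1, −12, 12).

√1345

Direction vector d = (−1, −12, 12).
AP = (−8, 24, −73); AP·d = -1156, |AP|² = 5969, |d|² = 289.
distance² = |AP|² − (AP·d)²/|d|² = 5969 − 1336336/289 = 1345, so the distance is √1345.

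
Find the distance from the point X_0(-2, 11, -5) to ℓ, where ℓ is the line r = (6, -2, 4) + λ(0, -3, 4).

Direction vector d = (0, -3, 4).
AP = (-8, 13, -9); AP·d = -75, |AP|² = 314, |d|² = 25.
distance² = |AP|² − (AP·d)²/|d|² = 314 − 5625/25 = 89, so the distance is √89.

√89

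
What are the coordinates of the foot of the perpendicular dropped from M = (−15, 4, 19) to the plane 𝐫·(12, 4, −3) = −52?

n = (12, 4, −3), |n|² = 169, and n·M − (-52) = -169.
t = -169/169 = -1, so the foot is M − t·n = (−15, 4, 19) − (-1)·(12, 4, −3) = (−3, 8, 16).

(-3, 8, 16)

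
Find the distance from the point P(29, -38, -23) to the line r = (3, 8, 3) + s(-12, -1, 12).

34√2

Direction vector d = (-12, -1, 12).
AP = (26, -46, -26); AP·d = -578, |AP|² = 3468, |d|² = 289.
distance² = |AP|² − (AP·d)²/|d|² = 3468 − 334084/289 = 2312, so the distance is 34√2.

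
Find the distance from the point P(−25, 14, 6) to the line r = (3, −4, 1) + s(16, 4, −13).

2√173

Direction vector d = (16, 4, −13).
AP = (−28, 18, 5); AP·d = -441, |AP|² = 1133, |d|² = 441.
distance² = |AP|² − (AP·d)²/|d|² = 1133 − 194481/441 = 692, so the distance is 2√173.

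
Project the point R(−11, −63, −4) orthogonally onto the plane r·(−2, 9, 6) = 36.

n = (−2, 9, 6), |n|² = 121, and n·R − 36 = -605.
t = -605/121 = -5, so the foot is R − t·n = (−11, −63, −4) − (-5)·(−2, 9, 6) = (−21, −18, 26).

(-21, -18, 26)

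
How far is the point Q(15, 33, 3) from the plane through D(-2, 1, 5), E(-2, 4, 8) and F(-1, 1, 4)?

17/√3

DE = (0, 3, 3) and DF = (1, 0, -1), so a normal is n = DE × DF = (-3, 3, -3).
Then n·(15, 33, 3) - (-6) = 51.
|n| = √(9 + 9 + 9) = 3√3, so the distance is |51|/(3√3) = 17/√3.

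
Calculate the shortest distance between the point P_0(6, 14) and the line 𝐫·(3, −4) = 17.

11

d = |3·6 + (-4)·14 − 17| / √(9 + 16) = |-55|/5 = 11.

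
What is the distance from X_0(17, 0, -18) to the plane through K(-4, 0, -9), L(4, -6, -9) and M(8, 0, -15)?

9/√61

KL = (8, -6, 0) and KM = (12, 0, -6), so a normal is n = KL × KM = (36, 48, 72).
n = (36, 48, 72); n·P − (-792) = 108; |n| = 12√61; distance = 108/(12√61) = 9/√61.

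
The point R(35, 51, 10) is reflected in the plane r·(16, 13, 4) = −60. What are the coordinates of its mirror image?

With n = (16, 13, 4), the signed offset is (n·R − (-60))/|n|² = 1323/441 = 3.
R' = R − 2t·n = (35, 51, 10) − 6·(16, 13, 4) = (−61, −27, −14).

(-61, -27, -14)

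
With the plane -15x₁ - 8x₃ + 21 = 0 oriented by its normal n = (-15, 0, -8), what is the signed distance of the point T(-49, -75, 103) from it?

n·T − (-21) = -68.
|n| = 17, so the signed distance is -68/17 = -4.

-4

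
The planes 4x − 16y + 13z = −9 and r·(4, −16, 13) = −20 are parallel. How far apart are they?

11/21

Both planes have normal n = (4, −16, 13), |n| = 21. Any point on the first plane is at distance |(-20) − (-9)|/|n| = 11/21 from the second.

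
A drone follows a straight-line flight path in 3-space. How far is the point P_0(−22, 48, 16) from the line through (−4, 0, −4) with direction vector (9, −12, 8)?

Direction vector d = (9, −12, 8).
AP = (−18, 48, 20); AP·d = -578, |AP|² = 3028, |d|² = 289.
distance² = |AP|² − (AP·d)²/|d|² = 3028 − 334084/289 = 1872, so the distance is 12√13.

12√13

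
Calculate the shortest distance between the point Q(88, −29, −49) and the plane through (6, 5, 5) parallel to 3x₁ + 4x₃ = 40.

6

Parallel planes share the normal n = (3, 0, 4); since (6, 5, 5) lies on the plane, its equation is 3x₁ + 4x₃ = 38.
d = |3·88 + 4·(-49) − 38| / √(9 + 0 + 16) = |30| / 5 = 6.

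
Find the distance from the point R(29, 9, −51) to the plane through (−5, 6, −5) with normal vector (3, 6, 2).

The plane has equation n·(r − (−5, 6, −5)) = 0, i.e. n·r = 11.
n = (3, 6, 2); n·P − 11 = 28; |n| = 7; distance = 28/7 = 4.

4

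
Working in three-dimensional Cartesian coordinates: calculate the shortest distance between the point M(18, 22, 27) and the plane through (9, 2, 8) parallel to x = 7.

9

Parallel planes share the normal n = (1, 0, 0); since (9, 2, 8) lies on the plane, its equation is x = 9.
Then n·(18, 22, 27) − 9 = 9.
|n| = √(1 + 0 + 0) = 1, so the distance is |9|/1 = 9.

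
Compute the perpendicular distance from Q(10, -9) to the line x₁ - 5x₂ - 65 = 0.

10/√26

d = |1·10 + (-5)·(-9) − 65| / √(1 + 25) = |-10|/√26 = 10/√26.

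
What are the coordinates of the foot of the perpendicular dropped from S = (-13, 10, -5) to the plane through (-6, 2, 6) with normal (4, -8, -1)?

n = (4, -8, -1), |n|² = 81, and n·S − (-46) = -81.
t = -81/81 = -1, so the foot is S − t·n = (-13, 10, -5) − (-1)·(4, -8, -1) = (-9, 2, -6).

(-9, 2, -6)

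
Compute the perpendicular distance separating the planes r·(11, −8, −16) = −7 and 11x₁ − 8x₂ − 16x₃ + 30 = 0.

With common normal n = (11, −8, −16) (|n| = 21), the distance is |(-7) − (-30)|/|n| = 23/21.

23/21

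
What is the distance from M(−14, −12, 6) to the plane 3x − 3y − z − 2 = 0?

14/√19

Normal vector n = (3, −3, −1), and n·(−14, −12, 6) − 2 = −14.
|n| = √(9 + 9 + 1) = √19, so the distance is |-14|/√19 = 14/√19.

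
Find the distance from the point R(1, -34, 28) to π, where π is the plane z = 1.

Normal vector n = (0, 0, 1), and n·(1, -34, 28) - 1 = 27.
|n| = √(0 + 0 + 1) = 1, so the distance is |27|/1 = 27.

27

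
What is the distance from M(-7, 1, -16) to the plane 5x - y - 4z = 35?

d = |5·(-7) + (-1)·1 + (-4)·(-16) − 35| / √(25 + 1 + 16) = |-7| / √42 = √42/6.

7/√42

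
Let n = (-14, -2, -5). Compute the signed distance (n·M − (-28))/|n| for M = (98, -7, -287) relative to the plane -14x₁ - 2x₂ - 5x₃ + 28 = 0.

7

n·M − (-28) = 105.
|n| = 15, so the signed distance is 105/15 = 7.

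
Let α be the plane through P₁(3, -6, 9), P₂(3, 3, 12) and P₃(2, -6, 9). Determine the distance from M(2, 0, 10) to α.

3/√10

P₁P₂ = (0, 9, 3) and P₁P₃ = (-1, 0, 0), so a normal is n = P₁P₂ × P₁P₃ = (0, -3, 9).
Then n·(2, 0, 10) - 99 = -9.
|n| = √(0 + 9 + 81) = 3√10, so the distance is |-9|/(3√10) = 3√10/10.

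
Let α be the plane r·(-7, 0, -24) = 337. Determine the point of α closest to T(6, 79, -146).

The perpendicular from T has direction n = (-7, 0, -24): r = (6, 79, -146) + λ(-7, 0, -24).
Substitute into the plane: n·(T + λn) = 337 gives 3462 + 625λ = 337, so λ = -5.
Foot = (6, 79, -146) + (-5)·(-7, 0, -24) = (41, 79, -26).

(41, 79, -26)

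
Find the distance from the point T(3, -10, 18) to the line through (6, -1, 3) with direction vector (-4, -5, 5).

Direction vector d = (-4, -5, 5).
AP = (-3, -9, 15); AP·d = 132, |AP|² = 315, |d|² = 66.
distance² = |AP|² − (AP·d)²/|d|² = 315 − 17424/66 = 51, so the distance is √51.

√51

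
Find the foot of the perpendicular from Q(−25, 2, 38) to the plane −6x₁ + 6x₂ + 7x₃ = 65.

The perpendicular from Q has direction n = (−6, 6, 7): r = (−25, 2, 38) + λ(−6, 6, 7).
Substitute into the plane: n·(Q + λn) = 65 gives 428 + 121λ = 65, so λ = -3.
Foot = (−25, 2, 38) + (-3)·(−6, 6, 7) = (−7, −16, 17).

(-7, -16, 17)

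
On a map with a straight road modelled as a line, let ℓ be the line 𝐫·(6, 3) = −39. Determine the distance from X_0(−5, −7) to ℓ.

d = |6·(-5) + 3·(-7) − (-39)| / √(36 + 9) = |-12|/(3√5) = 4/√5.

4/√5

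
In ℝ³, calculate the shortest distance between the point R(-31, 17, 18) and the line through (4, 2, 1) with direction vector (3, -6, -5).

Direction vector d = (3, -6, -5).
AP = (-35, 15, 17), and AP × d = (27, -124, 165).
|AP × d|² = 43330 and |d|² = 70, so the distance is √(43330/70) = √619.

√619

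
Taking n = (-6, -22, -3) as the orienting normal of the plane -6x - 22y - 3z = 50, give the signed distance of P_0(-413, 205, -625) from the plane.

-9

n·P_0 − 50 = -207.
|n| = 23, so the signed distance is -207/23 = -9.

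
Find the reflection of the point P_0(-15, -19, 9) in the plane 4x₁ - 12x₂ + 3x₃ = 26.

With n = (4, -12, 3), the signed offset is (n·P_0 − 26)/|n|² = 169/169 = 1.
P_0' = P_0 − 2t·n = (-15, -19, 9) − 2·(4, -12, 3) = (-23, 5, 3).

(-23, 5, 3)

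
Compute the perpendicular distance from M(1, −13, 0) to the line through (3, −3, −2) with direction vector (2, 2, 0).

6

Direction vector d = (2, 2, 0).
AP = (−2, −10, 2); AP·d = -24, |AP|² = 108, |d|² = 8.
distance² = |AP|² − (AP·d)²/|d|² = 108 − 576/8 = 36, so the distance is 6.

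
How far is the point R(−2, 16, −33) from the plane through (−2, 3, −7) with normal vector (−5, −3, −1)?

13/√35

The plane has equation n·(r − (−2, 3, −7)) = 0, i.e. n·r = 8.
Then n·(−2, 16, −33) − 8 = −13.
|n| = √(25 + 9 + 1) = √35, so the distance is |-13|/√35 = 13/√35.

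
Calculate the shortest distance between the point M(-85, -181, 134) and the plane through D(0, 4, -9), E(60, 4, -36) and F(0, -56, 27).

5

DE = (60, 0, -27) and DF = (0, -60, 36), so a normal is n = DE × DF = (-1620, -2160, -3600).
n = (-1620, -2160, -3600); n·P − 23760 = 22500; |n| = 4500; distance = 22500/4500 = 5.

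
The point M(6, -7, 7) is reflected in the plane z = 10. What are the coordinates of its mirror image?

With n = (0, 0, 1), the signed offset is (n·M − 10)/|n|² = -3/1 = -3.
M' = M − 2t·n = (6, -7, 7) − (-6)·(0, 0, 1) = (6, -7, 13).

(6, -7, 13)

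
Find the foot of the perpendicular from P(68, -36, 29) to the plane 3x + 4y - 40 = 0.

(328/5, -196/5, 29)

The perpendicular from P has direction n = (3, 4, 0): r = (68, -36, 29) + λ(3, 4, 0).
Substitute into the plane: n·(P + λn) = 40 gives 60 + 25λ = 40, so λ = -4/5.
Foot = (68, -36, 29) + (-4/5)·(3, 4, 0) = (328/5, -196/5, 29).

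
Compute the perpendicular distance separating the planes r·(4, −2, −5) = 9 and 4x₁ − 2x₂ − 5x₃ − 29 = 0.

4√5/3

Both planes have normal n = (4, −2, −5), |n| = 3√5. Any point on the first plane is at distance |29 − 9|/|n| = 20/(3√5) = 4√5/3 from the second.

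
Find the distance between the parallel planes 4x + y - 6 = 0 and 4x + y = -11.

√17

Both planes have normal n = (4, 1, 0), |n| = √17. Any point on the first plane is at distance |(-11) − 6|/|n| = 17/√17 = √17 from the second.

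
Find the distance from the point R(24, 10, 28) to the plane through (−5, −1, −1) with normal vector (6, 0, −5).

The plane has equation n·(r − (−5, −1, −1)) = 0, i.e. n·r = -25.
Then n·(24, 10, 28) − (−25) = 29.
|n| = √(36 + 0 + 25) = √61, so the distance is |29|/√61 = 29√61/61.

29/√61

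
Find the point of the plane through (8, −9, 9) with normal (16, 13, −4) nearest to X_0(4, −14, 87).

The perpendicular from X_0 has direction n = (16, 13, −4): r = (4, −14, 87) + t(16, 13, −4).
Substitute into the plane: n·(X_0 + tn) = -25 gives -466 + 441t = -25, so t = 1.
Foot = (4, −14, 87) + 1·(16, 13, −4) = (20, −1, 83).

(20, -1, 83)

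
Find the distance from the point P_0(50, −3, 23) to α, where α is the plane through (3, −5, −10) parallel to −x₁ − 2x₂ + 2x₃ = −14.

5

Parallel planes share the normal n = (−1, −2, 2); since (3, −5, −10) lies on the plane, its equation is −x₁ − 2x₂ + 2x₃ = -13.
Then n·(50, −3, 23) − (−13) = 15.
|n| = √(1 + 4 + 4) = 3, so the distance is |15|/3 = 5.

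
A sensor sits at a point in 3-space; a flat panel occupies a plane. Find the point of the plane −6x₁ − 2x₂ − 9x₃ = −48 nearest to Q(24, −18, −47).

(42, -12, -20)

n = (−6, −2, −9), |n|² = 121, and n·Q − (-48) = 363.
t = 363/121 = 3, so the foot is Q − t·n = (24, −18, −47) − 3·(−6, −2, −9) = (42, −12, −20).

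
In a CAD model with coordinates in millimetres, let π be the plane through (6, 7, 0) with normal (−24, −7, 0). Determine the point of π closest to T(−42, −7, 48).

(6, 7, 48)

n = (−24, −7, 0), |n|² = 625, and n·T − (-193) = 1250.
t = 1250/625 = 2, so the foot is T − t·n = (−42, −7, 48) − 2·(−24, −7, 0) = (6, 7, 48).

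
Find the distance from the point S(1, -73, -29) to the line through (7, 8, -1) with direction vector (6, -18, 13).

9√65

Direction vector d = (6, -18, 13).
AP = (-6, -81, -28); AP·d = 1058, |AP|² = 7381, |d|² = 529.
distance² = |AP|² − (AP·d)²/|d|² = 7381 − 1119364/529 = 5265, so the distance is 9√65.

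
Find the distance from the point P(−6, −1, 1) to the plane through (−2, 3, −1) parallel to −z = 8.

Parallel planes share the normal n = (0, 0, −1); since (−2, 3, −1) lies on the plane, its equation is −z = 1.
n = (0, 0, −1); n·P − 1 = -2; |n| = 1; distance = 2/1 = 2.

2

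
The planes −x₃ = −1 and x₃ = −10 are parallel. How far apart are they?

11

Divide the second equation by -1 to match normals: −x₃ = 10.
With common normal n = (0, 0, −1) (|n| = 1), the distance is |(-1) − 10|/|n| = 11/1 = 11.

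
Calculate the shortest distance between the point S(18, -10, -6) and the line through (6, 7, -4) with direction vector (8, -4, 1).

√113

Direction vector d = (8, -4, 1).
AP = (12, -17, -2), and AP × d = (-25, -28, 88).
|AP × d|² = 9153 and |d|² = 81, so the distance is √(9153/81) = √113.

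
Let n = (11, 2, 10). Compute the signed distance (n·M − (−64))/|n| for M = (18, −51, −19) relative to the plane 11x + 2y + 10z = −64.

n·M − (-64) = -30.
|n| = 15, so the signed distance is -30/15 = -2.

-2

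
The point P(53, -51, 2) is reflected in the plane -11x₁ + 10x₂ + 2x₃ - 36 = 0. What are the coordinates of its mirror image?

With n = (-11, 10, 2), the signed offset is (n·P − 36)/|n|² = -1125/225 = -5.
P' = P − 2t·n = (53, -51, 2) − (-10)·(-11, 10, 2) = (-57, 49, 22).

(-57, 49, 22)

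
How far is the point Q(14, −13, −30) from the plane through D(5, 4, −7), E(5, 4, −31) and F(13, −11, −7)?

1/17

DE = (0, 0, −24) and DF = (8, −15, 0), so a normal is n = DE × DF = (−360, −192, 0).
Then n·(14, −13, −30) − (−2568) = 24.
|n| = √(129600 + 36864 + 0) = 408, so the distance is |24|/408 = 1/17.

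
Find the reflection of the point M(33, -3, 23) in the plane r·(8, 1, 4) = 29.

(-31, -11, -9)

With n = (8, 1, 4), the signed offset is (n·M − 29)/|n|² = 324/81 = 4.
M' = M − 2t·n = (33, -3, 23) − 8·(8, 1, 4) = (-31, -11, -9).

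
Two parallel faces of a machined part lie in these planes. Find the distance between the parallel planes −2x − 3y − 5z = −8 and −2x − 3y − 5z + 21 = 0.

With common normal n = (−2, −3, −5) (|n| = √38), the distance is |(-8) − (-21)|/|n| = 13/√38.

13√38/38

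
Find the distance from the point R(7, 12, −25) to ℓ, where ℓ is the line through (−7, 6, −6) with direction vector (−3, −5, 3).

√206

Direction vector d = (−3, −5, 3).
AP = (14, 6, −19); AP·d = -129, |AP|² = 593, |d|² = 43.
distance² = |AP|² − (AP·d)²/|d|² = 593 − 16641/43 = 206, so the distance is √206.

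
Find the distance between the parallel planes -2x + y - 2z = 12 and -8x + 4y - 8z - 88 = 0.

10/3

Divide the second equation by 4 to match normals: -2x + y - 2z = 22.
With common normal n = (-2, 1, -2) (|n| = 3), the distance is |12 − 22|/|n| = 10/3.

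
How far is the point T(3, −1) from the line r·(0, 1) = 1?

2

d = |0·3 + 1·(-1) − 1| / √(0 + 1) = |-2|/1 = 2.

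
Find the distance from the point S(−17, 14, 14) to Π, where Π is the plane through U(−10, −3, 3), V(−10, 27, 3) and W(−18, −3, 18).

1

UV = (0, 30, 0) and UW = (−8, 0, 15), so a normal is n = UV × UW = (450, 0, 240).
Then n·(−17, 14, 14) − (−3780) = −510.
|n| = √(202500 + 0 + 57600) = 510, so the distance is |-510|/510 = 1.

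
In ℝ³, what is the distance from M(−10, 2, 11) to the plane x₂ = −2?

4

d = |1·2 − (-2)| / √(0 + 1 + 0) = |4| / 1 = 4.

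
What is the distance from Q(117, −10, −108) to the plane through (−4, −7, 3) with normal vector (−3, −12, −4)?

The plane has equation n·(r − (−4, −7, 3)) = 0, i.e. n·r = 84.
Then n·(117, −10, −108) − 84 = 117.
|n| = √(9 + 144 + 16) = 13, so the distance is |117|/13 = 9.

9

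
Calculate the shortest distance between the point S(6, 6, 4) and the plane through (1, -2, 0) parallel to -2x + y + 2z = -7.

Parallel planes share the normal n = (-2, 1, 2); since (1, -2, 0) lies on the plane, its equation is -2x + y + 2z = -4.
Then n·(6, 6, 4) - (-4) = 6.
|n| = √(4 + 1 + 4) = 3, so the distance is |6|/3 = 2.

2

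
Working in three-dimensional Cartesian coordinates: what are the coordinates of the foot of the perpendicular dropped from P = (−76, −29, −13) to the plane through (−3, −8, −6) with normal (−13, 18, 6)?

(-63, -47, -19)

The perpendicular from P has direction n = (−13, 18, 6): r = (−76, −29, −13) + λ(−13, 18, 6).
Substitute into the plane: n·(P + λn) = -141 gives 388 + 529λ = -141, so λ = -1.
Foot = (−76, −29, −13) + (-1)·(−13, 18, 6) = (−63, −47, −19).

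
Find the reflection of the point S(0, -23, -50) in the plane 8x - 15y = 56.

(-16, 7, -50)

n = (8, -15, 0), |n|² = 289, n·S − 56 = 289, so t = 289/289 = 1.
Foot F = S − 1·n = (-8, -8, -50); the reflection is 2F − S = (-16, 7, -50).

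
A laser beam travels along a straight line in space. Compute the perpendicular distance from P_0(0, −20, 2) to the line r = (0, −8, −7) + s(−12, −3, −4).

Direction vector d = (−12, −3, −4).
AP = (0, −12, 9); AP·d = 0, |AP|² = 225, |d|² = 169.
distance² = |AP|² − (AP·d)²/|d|² = 225 − 0/169 = 225, so the distance is 15.

15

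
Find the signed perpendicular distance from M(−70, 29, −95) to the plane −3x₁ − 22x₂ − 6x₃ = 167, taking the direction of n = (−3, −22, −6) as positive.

-25/23

n·M − 167 = -25.
|n| = 23, so the signed distance is -25/23.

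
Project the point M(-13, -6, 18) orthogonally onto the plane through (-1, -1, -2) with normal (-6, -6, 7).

(-1, 6, 4)

The perpendicular from M has direction n = (-6, -6, 7): r = (-13, -6, 18) + λ(-6, -6, 7).
Substitute into the plane: n·(M + λn) = -2 gives 240 + 121λ = -2, so λ = -2.
Foot = (-13, -6, 18) + (-2)·(-6, -6, 7) = (-1, 6, 4).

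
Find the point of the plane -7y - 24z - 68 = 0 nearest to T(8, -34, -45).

(8, -20, 3)

The perpendicular from T has direction n = (0, -7, -24): r = (8, -34, -45) + λ(0, -7, -24).
Substitute into the plane: n·(T + λn) = 68 gives 1318 + 625λ = 68, so λ = -2.
Foot = (8, -34, -45) + (-2)·(0, -7, -24) = (8, -20, 3).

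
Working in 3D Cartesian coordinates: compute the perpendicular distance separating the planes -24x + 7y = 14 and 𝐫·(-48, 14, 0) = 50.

Divide the second equation by 2 to match normals: -24x + 7y = 25.
With common normal n = (-24, 7, 0) (|n| = 25), the distance is |14 − 25|/|n| = 11/25.

11/25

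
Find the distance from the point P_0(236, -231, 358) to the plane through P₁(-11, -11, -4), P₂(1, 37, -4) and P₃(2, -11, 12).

P₁P₂ = (12, 48, 0) and P₁P₃ = (13, 0, 16), so a normal is n = P₁P₂ × P₁P₃ = (768, -192, -624).
n = (768, -192, -624); n·P − (-3840) = 6048; |n| = 1008; distance = 6048/1008 = 6.

6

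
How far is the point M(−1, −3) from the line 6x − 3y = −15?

6/√5

The normal to the line is n = (6, −3) with |n| = 3√5.
|n·M − (-15)| = |3 − (-15)| = 18, so the distance is 18/(3√5) = 6/√5.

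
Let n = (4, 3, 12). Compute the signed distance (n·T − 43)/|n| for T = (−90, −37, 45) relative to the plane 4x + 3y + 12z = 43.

n·T − 43 = 26.
|n| = 13, so the signed distance is 26/13 = 2.

2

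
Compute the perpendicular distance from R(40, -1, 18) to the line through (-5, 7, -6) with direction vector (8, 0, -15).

√2665

Direction vector d = (8, 0, -15).
AP = (45, -8, 24), and AP × d = (120, 867, 64).
|AP × d|² = 770185 and |d|² = 289, so the distance is √(770185/289) = √2665.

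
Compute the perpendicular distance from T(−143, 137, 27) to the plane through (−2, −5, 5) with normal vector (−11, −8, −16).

3

The plane has equation n·(r − (−2, −5, 5)) = 0, i.e. n·r = -18.
d = |(-11)·(-143) + (-8)·137 + (-16)·27 − (-18)| / √(121 + 64 + 256) = |63| / 21 = 3.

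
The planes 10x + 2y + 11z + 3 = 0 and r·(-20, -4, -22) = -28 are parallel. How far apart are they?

17/15

Divide the second equation by -2 to match normals: 10x + 2y + 11z = 14.
With common normal n = (10, 2, 11) (|n| = 15), the distance is |(-3) − 14|/|n| = 17/15.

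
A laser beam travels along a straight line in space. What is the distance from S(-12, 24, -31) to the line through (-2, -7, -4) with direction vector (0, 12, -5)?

√269

Direction vector d = (0, 12, -5).
AP = (-10, 31, -27), and AP × d = (169, -50, -120).
|AP × d|² = 45461 and |d|² = 169, so the distance is √(45461/169) = √269.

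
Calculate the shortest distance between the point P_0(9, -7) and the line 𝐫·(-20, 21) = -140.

d = |(-20)·9 + 21·(-7) − (-140)| / √(400 + 441) = |-187|/29 = 187/29.

187/29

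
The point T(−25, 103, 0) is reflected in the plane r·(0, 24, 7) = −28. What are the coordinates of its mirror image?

(-25, -89, -56)

n = (0, 24, 7), |n|² = 625, n·T − (-28) = 2500, so t = 2500/625 = 4.
Foot F = T − 4·n = (−25, 7, −28); the reflection is 2F − T = (−25, −89, −56).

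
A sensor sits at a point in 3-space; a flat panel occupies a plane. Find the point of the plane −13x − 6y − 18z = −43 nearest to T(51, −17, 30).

(25, -29, -6)

The perpendicular from T has direction n = (−13, −6, −18): r = (51, −17, 30) + t(−13, −6, −18).
Substitute into the plane: n·(T + tn) = -43 gives -1101 + 529t = -43, so t = 2.
Foot = (51, −17, 30) + 2·(−13, −6, −18) = (25, −29, −6).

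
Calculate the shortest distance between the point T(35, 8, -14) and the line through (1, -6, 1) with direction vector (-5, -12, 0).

√901

Direction vector d = (-5, -12, 0).
AP = (34, 14, -15), and AP × d = (-180, 75, -338).
|AP × d|² = 152269 and |d|² = 169, so the distance is √(152269/169) = √901.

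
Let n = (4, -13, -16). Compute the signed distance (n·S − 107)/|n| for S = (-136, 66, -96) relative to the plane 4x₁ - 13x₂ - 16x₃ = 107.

9/7

n·S − 107 = 27.
|n| = 21, so the signed distance is 27/21 = 9/7.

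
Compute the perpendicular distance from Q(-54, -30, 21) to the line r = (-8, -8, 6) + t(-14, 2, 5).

20√2

Direction vector d = (-14, 2, 5).
AP = (-46, -22, 15); AP·d = 675, |AP|² = 2825, |d|² = 225.
distance² = |AP|² − (AP·d)²/|d|² = 2825 − 455625/225 = 800, so the distance is 20√2.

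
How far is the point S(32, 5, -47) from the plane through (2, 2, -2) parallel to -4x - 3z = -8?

3

Parallel planes share the normal n = (-4, 0, -3); since (2, 2, -2) lies on the plane, its equation is -4x - 3z = -2.
Then n·(32, 5, -47) - (-2) = 15.
|n| = √(16 + 0 + 9) = 5, so the distance is |15|/5 = 3.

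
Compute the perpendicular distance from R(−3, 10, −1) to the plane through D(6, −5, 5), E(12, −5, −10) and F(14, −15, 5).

DE = (6, 0, −15) and DF = (8, −10, 0), so a normal is n = DE × DF = (−150, −120, −60).
n = (−150, −120, −60); n·P − (-600) = -90; |n| = 90√5; distance = 90/(90√5) = 1/√5.

1/√5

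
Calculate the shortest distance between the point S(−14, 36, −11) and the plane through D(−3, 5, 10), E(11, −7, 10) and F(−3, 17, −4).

DE = (14, −12, 0) and DF = (0, 12, −14), so a normal is n = DE × DF = (168, 196, 168).
n = (168, 196, 168); n·P − 2156 = 700; |n| = 308; distance = 700/308 = 25/11.

25/11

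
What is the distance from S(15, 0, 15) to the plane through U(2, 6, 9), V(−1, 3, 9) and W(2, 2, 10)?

UV = (−3, −3, 0) and UW = (0, −4, 1), so a normal is n = UV × UW = (−3, 3, 12).
n = (−3, 3, 12); n·P − 120 = 15; |n| = 9√2; distance = 15/(9√2) = 5√2/6.

5√2/6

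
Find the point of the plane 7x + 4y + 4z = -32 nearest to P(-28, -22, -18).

n = (7, 4, 4), |n|² = 81, and n·P − (-32) = -324.
t = -324/81 = -4, so the foot is P − t·n = (-28, -22, -18) − (-4)·(7, 4, 4) = (0, -6, -2).

(0, -6, -2)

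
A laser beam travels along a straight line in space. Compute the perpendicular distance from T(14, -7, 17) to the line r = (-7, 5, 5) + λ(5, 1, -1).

9√6

Direction vector d = (5, 1, -1).
AP = (21, -12, 12), and AP × d = (0, 81, 81).
|AP × d|² = 13122 and |d|² = 27, so the distance is √(13122/27) = √486 = 9√6.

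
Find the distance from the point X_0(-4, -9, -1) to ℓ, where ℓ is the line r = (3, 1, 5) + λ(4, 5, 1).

Direction vector d = (4, 5, 1).
AP = (-7, -10, -6), and AP × d = (20, -17, 5).
|AP × d|² = 714 and |d|² = 42, so the distance is √(714/42) = √17.

√17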